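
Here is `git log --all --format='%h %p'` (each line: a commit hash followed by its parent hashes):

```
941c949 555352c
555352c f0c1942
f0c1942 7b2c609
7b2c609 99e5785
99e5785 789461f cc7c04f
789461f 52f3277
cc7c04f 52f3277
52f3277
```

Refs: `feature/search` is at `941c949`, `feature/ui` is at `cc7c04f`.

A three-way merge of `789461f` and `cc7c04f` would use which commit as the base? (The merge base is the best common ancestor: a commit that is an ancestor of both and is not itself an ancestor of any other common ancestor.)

52f3277

Ancestors of 789461f: {52f3277, 789461f}.
Ancestors of cc7c04f: {52f3277, cc7c04f}.
Common ancestors: {52f3277}.
The only common ancestor is 52f3277, so it is the merge base.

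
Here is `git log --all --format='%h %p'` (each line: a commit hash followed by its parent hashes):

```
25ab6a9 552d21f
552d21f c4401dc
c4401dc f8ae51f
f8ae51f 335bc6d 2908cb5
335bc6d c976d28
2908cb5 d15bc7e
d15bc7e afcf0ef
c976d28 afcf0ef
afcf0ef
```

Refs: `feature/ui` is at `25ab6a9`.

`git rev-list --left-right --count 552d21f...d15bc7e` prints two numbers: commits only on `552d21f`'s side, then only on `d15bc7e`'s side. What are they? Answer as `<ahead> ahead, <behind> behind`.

Reachable from 552d21f: {2908cb5, 335bc6d, 552d21f, afcf0ef, c4401dc, c976d28, d15bc7e, f8ae51f}.
Reachable from d15bc7e: {afcf0ef, d15bc7e}.
Only in 552d21f's history (ahead): {2908cb5, 335bc6d, 552d21f, c4401dc, c976d28, f8ae51f} — 6.
Only in d15bc7e's history (behind): {} — 0.

6 ahead, 0 behind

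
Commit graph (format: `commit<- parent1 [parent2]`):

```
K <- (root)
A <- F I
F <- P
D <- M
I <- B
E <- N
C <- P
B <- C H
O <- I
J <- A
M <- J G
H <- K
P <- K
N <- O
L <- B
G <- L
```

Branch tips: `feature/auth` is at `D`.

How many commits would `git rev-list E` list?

Walking parent pointers from E: reachable set = {B, C, E, H, I, K, N, O, P}.
That is 9 commits.

9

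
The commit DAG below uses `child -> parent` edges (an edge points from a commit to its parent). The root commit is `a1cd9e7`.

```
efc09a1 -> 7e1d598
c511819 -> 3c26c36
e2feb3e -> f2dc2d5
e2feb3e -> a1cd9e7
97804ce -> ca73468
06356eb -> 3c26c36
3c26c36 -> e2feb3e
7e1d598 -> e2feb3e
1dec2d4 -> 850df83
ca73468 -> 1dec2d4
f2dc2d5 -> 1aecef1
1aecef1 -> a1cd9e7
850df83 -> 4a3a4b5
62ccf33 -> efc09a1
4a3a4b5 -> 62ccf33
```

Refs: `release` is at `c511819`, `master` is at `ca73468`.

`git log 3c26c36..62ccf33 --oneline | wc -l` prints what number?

3

Reachable from 62ccf33: {1aecef1, 62ccf33, 7e1d598, a1cd9e7, e2feb3e, efc09a1, f2dc2d5}.
Reachable from 3c26c36: {1aecef1, 3c26c36, a1cd9e7, e2feb3e, f2dc2d5}.
In 62ccf33's history but not 3c26c36's: {62ccf33, 7e1d598, efc09a1} — 3 commits.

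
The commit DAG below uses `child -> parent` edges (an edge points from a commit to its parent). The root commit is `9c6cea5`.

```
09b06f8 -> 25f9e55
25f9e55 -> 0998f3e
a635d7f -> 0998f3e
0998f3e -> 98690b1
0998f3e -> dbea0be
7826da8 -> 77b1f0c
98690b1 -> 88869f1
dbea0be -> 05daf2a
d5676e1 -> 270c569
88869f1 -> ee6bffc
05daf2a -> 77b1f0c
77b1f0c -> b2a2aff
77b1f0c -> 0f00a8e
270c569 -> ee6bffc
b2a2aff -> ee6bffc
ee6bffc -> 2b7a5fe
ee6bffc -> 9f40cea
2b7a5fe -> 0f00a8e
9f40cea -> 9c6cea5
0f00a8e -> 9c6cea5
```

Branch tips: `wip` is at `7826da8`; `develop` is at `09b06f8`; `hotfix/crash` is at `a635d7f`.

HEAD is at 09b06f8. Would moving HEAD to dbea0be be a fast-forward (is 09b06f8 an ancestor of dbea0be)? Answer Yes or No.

A fast-forward from 09b06f8 to dbea0be is possible iff 09b06f8 is an ancestor of dbea0be.
Ancestors of dbea0be: {05daf2a, 0f00a8e, 2b7a5fe, 77b1f0c, 9c6cea5, 9f40cea, b2a2aff, dbea0be, ee6bffc}.
09b06f8 is not among them, so fast-forward is not possible.

No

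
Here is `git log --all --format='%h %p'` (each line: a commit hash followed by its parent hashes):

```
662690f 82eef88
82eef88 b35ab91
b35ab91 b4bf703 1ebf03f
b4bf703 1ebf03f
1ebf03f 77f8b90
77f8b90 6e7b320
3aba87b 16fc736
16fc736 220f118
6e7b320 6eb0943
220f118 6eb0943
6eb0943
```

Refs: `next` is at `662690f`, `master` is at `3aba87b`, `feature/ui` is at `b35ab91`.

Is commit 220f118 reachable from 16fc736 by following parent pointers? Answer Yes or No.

Yes

Ancestors of 16fc736 (commits reachable by following parents): {16fc736, 220f118, 6eb0943}.
220f118 is in that set, so it is an ancestor of 16fc736.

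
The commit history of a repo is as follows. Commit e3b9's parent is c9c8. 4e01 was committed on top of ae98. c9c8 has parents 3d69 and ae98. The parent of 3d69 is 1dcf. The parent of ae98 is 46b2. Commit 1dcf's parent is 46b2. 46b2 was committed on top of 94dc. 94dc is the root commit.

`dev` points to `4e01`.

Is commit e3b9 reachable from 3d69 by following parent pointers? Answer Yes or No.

No

Ancestors of 3d69: {1dcf, 3d69, 46b2, 94dc}.
e3b9 is not in that set, so it is not an ancestor of 3d69.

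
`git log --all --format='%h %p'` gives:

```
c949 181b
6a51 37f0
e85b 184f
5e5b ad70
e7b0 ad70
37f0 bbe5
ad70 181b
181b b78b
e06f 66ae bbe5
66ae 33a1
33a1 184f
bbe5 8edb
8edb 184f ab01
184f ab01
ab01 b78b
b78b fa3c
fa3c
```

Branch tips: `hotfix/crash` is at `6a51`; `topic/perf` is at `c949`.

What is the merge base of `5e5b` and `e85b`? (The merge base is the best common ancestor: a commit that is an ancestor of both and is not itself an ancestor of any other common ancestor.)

b78b

Ancestors of 5e5b: {181b, 5e5b, ad70, b78b, fa3c}.
Ancestors of e85b: {184f, ab01, b78b, e85b, fa3c}.
Common ancestors: {b78b, fa3c}.
Among these, b78b is not an ancestor of any other common ancestor — it is the merge base.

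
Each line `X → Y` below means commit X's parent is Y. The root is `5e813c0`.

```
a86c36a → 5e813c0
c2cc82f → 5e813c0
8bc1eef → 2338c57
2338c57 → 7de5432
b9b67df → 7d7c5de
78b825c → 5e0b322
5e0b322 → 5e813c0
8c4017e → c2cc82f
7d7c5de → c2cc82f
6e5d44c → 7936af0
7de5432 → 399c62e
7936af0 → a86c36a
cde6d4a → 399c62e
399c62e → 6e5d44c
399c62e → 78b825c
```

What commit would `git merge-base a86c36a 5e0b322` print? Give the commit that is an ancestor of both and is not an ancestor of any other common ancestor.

Ancestors of a86c36a: {5e813c0, a86c36a}.
Ancestors of 5e0b322: {5e0b322, 5e813c0}.
Common ancestors: {5e813c0}.
The only common ancestor is 5e813c0, so it is the merge base.

5e813c0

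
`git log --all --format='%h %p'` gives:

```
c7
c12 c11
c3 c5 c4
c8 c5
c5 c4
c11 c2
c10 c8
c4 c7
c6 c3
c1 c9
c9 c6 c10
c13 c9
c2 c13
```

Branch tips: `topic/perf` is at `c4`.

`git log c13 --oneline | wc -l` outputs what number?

9

Walking parent pointers from c13: reachable set = {c10, c13, c3, c4, c5, c6, c7, c8, c9}.
That is 9 commits.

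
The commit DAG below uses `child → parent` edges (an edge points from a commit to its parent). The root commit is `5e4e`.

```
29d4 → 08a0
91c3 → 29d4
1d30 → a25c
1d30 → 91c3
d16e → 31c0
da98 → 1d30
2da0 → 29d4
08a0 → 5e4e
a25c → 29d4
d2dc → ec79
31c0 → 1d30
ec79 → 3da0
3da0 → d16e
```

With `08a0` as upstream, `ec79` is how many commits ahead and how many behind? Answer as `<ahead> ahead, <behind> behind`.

Reachable from ec79: {08a0, 1d30, 29d4, 31c0, 3da0, 5e4e, 91c3, a25c, d16e, ec79}.
Reachable from 08a0: {08a0, 5e4e}.
Only in ec79's history (ahead): {1d30, 29d4, 31c0, 3da0, 91c3, a25c, d16e, ec79} — 8.
Only in 08a0's history (behind): {} — 0.

8 ahead, 0 behind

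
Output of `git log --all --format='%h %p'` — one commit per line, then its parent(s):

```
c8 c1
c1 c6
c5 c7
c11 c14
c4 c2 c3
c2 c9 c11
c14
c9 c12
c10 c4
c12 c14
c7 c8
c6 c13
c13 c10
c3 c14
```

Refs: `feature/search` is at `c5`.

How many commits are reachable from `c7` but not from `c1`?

Reachable from c7: {c1, c10, c11, c12, c13, c14, c2, c3, c4, c6, c7, c8, c9}.
Reachable from c1: {c1, c10, c11, c12, c13, c14, c2, c3, c4, c6, c9}.
In c7's history but not c1's: {c7, c8} — 2 commits.

2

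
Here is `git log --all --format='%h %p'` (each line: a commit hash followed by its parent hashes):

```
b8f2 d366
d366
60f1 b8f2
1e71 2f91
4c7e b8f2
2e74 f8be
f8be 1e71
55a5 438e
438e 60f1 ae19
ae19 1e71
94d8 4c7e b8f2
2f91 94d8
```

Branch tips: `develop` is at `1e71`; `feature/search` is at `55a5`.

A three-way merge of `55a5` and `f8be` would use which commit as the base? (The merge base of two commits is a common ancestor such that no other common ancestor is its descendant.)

1e71

Ancestors of 55a5: {1e71, 2f91, 438e, 4c7e, 55a5, 60f1, 94d8, ae19, b8f2, d366}.
Ancestors of f8be: {1e71, 2f91, 4c7e, 94d8, b8f2, d366, f8be}.
Common ancestors: {1e71, 2f91, 4c7e, 94d8, b8f2, d366}.
Among these, 1e71 is not an ancestor of any other common ancestor — it is the merge base.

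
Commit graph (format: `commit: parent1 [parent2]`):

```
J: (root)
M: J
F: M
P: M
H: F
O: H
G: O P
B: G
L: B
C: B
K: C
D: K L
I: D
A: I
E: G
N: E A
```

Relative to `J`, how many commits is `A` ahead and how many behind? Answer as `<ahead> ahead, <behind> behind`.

13 ahead, 0 behind

Reachable from A: {A, B, C, D, F, G, H, I, J, K, L, M, O, P}.
Reachable from J: {J}.
Only in A's history (ahead): {A, B, C, D, F, G, H, I, K, L, M, O, P} — 13.
Only in J's history (behind): {} — 0.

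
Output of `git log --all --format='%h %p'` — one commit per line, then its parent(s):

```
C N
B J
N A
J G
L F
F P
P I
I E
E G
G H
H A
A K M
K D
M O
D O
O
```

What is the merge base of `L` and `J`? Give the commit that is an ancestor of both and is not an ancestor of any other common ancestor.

Ancestors of L: {A, D, E, F, G, H, I, K, L, M, O, P}.
Ancestors of J: {A, D, G, H, J, K, M, O}.
Common ancestors: {A, D, G, H, K, M, O}.
Among these, G is not an ancestor of any other common ancestor — it is the merge base.

G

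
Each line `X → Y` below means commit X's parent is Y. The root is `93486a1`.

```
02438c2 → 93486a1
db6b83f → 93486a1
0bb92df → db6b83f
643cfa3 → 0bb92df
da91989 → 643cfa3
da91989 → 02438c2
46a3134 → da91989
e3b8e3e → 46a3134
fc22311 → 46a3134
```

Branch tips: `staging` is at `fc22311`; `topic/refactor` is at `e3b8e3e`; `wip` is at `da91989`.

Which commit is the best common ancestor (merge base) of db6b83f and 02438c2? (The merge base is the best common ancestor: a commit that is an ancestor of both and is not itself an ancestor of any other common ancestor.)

Ancestors of db6b83f: {93486a1, db6b83f}.
Ancestors of 02438c2: {02438c2, 93486a1}.
Common ancestors: {93486a1}.
The only common ancestor is 93486a1, so it is the merge base.

93486a1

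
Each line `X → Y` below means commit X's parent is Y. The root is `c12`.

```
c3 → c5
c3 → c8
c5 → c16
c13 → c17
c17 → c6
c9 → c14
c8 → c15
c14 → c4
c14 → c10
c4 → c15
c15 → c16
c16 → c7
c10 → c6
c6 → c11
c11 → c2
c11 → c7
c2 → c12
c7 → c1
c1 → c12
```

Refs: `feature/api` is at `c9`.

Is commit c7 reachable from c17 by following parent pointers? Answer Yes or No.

Yes

Ancestors of c17 (commits reachable by following parents): {c1, c11, c12, c17, c2, c6, c7}.
c7 is in that set, so it is an ancestor of c17.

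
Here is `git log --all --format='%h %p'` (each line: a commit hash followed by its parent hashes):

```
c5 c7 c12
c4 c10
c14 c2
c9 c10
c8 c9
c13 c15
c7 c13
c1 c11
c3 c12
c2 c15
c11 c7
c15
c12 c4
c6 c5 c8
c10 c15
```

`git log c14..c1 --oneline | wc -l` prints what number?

Reachable from c1: {c1, c11, c13, c15, c7}.
Reachable from c14: {c14, c15, c2}.
In c1's history but not c14's: {c1, c11, c13, c7} — 4 commits.

4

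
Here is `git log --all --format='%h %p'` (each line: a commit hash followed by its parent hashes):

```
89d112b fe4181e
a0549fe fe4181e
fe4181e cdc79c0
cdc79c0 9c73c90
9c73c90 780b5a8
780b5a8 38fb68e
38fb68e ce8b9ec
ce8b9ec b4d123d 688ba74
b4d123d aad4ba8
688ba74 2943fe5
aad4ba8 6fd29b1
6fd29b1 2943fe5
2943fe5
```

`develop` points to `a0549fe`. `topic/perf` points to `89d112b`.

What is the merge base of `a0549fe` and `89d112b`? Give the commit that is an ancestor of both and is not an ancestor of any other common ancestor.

fe4181e

Ancestors of a0549fe: {2943fe5, 38fb68e, 688ba74, 6fd29b1, 780b5a8, 9c73c90, a0549fe, aad4ba8, b4d123d, cdc79c0, ce8b9ec, fe4181e}.
Ancestors of 89d112b: {2943fe5, 38fb68e, 688ba74, 6fd29b1, 780b5a8, 89d112b, 9c73c90, aad4ba8, b4d123d, cdc79c0, ce8b9ec, fe4181e}.
Common ancestors: {2943fe5, 38fb68e, 688ba74, 6fd29b1, 780b5a8, 9c73c90, aad4ba8, b4d123d, cdc79c0, ce8b9ec, fe4181e}.
Among these, fe4181e is not an ancestor of any other common ancestor — it is the merge base.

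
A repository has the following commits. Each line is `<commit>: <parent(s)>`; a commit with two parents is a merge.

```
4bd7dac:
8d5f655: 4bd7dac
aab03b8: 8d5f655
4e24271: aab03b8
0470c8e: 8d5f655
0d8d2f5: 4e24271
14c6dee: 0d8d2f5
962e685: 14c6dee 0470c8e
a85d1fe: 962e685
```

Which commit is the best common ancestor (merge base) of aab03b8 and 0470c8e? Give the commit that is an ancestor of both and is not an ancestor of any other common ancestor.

Ancestors of aab03b8: {4bd7dac, 8d5f655, aab03b8}.
Ancestors of 0470c8e: {0470c8e, 4bd7dac, 8d5f655}.
Common ancestors: {4bd7dac, 8d5f655}.
Among these, 8d5f655 is not an ancestor of any other common ancestor — it is the merge base.

8d5f655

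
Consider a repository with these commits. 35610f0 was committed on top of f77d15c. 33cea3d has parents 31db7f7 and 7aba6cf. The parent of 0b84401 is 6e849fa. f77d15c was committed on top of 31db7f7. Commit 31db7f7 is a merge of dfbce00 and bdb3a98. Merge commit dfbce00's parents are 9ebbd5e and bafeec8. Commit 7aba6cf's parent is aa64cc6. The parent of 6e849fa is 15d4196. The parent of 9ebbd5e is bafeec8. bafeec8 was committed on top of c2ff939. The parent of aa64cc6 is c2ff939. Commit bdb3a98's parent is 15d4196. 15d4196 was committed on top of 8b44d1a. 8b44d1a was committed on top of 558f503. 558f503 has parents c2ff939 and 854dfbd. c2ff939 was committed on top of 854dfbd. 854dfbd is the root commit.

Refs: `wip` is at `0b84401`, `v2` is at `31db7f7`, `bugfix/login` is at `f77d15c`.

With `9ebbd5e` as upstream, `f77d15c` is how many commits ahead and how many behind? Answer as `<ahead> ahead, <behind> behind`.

7 ahead, 0 behind

Reachable from f77d15c: {15d4196, 31db7f7, 558f503, 854dfbd, 8b44d1a, 9ebbd5e, bafeec8, bdb3a98, c2ff939, dfbce00, f77d15c}.
Reachable from 9ebbd5e: {854dfbd, 9ebbd5e, bafeec8, c2ff939}.
Only in f77d15c's history (ahead): {15d4196, 31db7f7, 558f503, 8b44d1a, bdb3a98, dfbce00, f77d15c} — 7.
Only in 9ebbd5e's history (behind): {} — 0.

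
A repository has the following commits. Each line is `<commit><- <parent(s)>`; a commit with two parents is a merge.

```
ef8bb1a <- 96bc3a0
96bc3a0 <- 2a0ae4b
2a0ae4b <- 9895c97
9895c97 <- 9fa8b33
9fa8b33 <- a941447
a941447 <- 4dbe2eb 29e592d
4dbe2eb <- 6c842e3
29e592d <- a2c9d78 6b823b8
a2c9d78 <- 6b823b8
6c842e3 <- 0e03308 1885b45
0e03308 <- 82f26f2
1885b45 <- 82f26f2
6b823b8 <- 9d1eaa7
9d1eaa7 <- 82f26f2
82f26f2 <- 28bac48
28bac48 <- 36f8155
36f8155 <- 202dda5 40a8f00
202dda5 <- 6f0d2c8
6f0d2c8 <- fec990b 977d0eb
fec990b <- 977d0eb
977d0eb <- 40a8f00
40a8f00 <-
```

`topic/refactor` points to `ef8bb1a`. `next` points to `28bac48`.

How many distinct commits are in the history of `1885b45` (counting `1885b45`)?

Walking parent pointers from 1885b45: reachable set = {1885b45, 202dda5, 28bac48, 36f8155, 40a8f00, 6f0d2c8, 82f26f2, 977d0eb, fec990b}.
That is 9 commits.

9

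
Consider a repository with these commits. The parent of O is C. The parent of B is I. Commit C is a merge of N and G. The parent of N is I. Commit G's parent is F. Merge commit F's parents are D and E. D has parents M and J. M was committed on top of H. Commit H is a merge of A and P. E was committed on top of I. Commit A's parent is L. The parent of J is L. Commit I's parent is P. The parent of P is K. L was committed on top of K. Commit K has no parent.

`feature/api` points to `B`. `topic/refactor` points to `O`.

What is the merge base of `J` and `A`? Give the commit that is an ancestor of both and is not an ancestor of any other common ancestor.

Ancestors of J: {J, K, L}.
Ancestors of A: {A, K, L}.
Common ancestors: {K, L}.
Among these, L is not an ancestor of any other common ancestor — it is the merge base.

L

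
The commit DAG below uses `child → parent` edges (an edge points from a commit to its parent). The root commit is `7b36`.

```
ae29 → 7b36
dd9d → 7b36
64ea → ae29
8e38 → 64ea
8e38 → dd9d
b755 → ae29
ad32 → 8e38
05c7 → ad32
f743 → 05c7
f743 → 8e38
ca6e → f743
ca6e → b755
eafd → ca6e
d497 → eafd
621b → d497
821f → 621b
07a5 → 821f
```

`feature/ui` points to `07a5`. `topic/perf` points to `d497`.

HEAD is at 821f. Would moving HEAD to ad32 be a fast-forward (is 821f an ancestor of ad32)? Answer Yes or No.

A fast-forward from 821f to ad32 is possible iff 821f is an ancestor of ad32.
Ancestors of ad32: {64ea, 7b36, 8e38, ad32, ae29, dd9d}.
821f is not among them, so fast-forward is not possible.

No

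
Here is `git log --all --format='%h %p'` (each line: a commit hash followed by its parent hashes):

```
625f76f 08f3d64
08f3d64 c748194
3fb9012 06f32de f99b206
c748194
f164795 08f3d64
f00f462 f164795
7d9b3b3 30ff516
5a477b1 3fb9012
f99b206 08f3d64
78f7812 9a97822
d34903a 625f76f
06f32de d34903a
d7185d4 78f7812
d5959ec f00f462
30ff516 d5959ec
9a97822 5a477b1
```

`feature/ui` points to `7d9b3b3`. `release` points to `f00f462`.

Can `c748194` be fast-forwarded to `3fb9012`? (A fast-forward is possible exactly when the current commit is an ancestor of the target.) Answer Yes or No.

Yes

A fast-forward from c748194 to 3fb9012 is possible iff c748194 is an ancestor of 3fb9012.
Ancestors of 3fb9012: {06f32de, 08f3d64, 3fb9012, 625f76f, c748194, d34903a, f99b206}.
c748194 is among them, so fast-forward is possible.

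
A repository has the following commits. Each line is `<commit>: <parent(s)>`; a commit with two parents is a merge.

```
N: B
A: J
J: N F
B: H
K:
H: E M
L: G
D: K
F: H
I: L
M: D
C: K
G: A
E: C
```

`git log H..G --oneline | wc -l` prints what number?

6

Reachable from G: {A, B, C, D, E, F, G, H, J, K, M, N}.
Reachable from H: {C, D, E, H, K, M}.
In G's history but not H's: {A, B, F, G, J, N} — 6 commits.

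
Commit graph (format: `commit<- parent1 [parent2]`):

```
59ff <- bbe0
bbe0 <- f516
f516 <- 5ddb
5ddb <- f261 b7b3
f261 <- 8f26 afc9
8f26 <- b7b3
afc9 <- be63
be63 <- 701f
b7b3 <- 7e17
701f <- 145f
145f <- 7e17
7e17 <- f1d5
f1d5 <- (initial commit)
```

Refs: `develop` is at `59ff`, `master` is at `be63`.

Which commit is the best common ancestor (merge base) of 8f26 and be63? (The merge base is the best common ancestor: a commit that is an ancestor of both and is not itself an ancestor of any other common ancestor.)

Ancestors of 8f26: {7e17, 8f26, b7b3, f1d5}.
Ancestors of be63: {145f, 701f, 7e17, be63, f1d5}.
Common ancestors: {7e17, f1d5}.
Among these, 7e17 is not an ancestor of any other common ancestor — it is the merge base.

7e17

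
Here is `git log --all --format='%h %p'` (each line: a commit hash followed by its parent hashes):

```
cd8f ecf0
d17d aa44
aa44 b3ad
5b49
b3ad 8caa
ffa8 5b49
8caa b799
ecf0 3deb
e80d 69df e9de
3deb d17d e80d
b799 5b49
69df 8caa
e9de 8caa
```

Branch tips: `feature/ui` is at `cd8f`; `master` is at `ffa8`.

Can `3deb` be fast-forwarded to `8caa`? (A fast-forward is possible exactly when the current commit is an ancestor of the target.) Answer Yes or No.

A fast-forward from 3deb to 8caa is possible iff 3deb is an ancestor of 8caa.
Ancestors of 8caa: {5b49, 8caa, b799}.
3deb is not among them, so fast-forward is not possible.

No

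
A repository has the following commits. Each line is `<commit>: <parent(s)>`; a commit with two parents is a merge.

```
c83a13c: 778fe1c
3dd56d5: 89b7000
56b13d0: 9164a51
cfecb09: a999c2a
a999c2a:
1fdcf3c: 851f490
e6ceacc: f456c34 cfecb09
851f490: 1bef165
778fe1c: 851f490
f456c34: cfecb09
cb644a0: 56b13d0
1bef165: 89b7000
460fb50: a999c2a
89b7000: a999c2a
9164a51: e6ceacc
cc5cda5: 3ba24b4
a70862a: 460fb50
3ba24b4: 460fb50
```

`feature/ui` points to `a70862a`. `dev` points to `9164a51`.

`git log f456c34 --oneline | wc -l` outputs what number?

Walking parent pointers from f456c34: reachable set = {a999c2a, cfecb09, f456c34}.
That is 3 commits.

3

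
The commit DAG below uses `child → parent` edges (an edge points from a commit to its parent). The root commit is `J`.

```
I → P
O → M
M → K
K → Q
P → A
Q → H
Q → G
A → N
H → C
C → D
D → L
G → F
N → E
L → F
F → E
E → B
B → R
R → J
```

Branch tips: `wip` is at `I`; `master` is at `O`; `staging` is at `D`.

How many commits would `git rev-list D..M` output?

Reachable from M: {B, C, D, E, F, G, H, J, K, L, M, Q, R}.
Reachable from D: {B, D, E, F, J, L, R}.
In M's history but not D's: {C, G, H, K, M, Q} — 6 commits.

6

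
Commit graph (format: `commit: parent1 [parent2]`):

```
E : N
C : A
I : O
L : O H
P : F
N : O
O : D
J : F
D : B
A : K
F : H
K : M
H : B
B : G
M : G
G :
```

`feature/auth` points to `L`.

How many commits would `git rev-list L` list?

6

Walking parent pointers from L: reachable set = {B, D, G, H, L, O}.
That is 6 commits.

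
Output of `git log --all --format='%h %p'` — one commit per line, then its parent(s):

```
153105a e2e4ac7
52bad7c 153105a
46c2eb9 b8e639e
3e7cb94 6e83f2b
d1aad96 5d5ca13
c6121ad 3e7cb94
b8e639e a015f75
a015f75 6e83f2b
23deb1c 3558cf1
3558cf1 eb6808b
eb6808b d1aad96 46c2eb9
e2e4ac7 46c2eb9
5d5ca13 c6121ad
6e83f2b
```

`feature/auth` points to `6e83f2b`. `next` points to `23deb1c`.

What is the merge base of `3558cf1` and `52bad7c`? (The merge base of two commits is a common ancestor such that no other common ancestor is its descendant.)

46c2eb9

Ancestors of 3558cf1: {3558cf1, 3e7cb94, 46c2eb9, 5d5ca13, 6e83f2b, a015f75, b8e639e, c6121ad, d1aad96, eb6808b}.
Ancestors of 52bad7c: {153105a, 46c2eb9, 52bad7c, 6e83f2b, a015f75, b8e639e, e2e4ac7}.
Common ancestors: {46c2eb9, 6e83f2b, a015f75, b8e639e}.
Among these, 46c2eb9 is not an ancestor of any other common ancestor — it is the merge base.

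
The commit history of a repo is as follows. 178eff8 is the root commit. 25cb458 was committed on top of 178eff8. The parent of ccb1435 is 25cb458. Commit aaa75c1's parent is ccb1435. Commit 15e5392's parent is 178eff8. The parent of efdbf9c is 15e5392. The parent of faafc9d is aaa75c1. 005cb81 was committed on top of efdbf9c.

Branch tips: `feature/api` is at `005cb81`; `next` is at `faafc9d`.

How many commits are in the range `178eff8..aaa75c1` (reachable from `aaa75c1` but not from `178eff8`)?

Reachable from aaa75c1: {178eff8, 25cb458, aaa75c1, ccb1435}.
Reachable from 178eff8: {178eff8}.
In aaa75c1's history but not 178eff8's: {25cb458, aaa75c1, ccb1435} — 3 commits.

3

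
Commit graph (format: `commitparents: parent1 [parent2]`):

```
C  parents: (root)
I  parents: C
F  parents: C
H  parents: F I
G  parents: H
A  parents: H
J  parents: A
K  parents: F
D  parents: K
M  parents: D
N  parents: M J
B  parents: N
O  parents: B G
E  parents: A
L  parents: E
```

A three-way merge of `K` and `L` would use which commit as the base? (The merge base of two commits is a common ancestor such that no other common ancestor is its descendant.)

Ancestors of K: {C, F, K}.
Ancestors of L: {A, C, E, F, H, I, L}.
Common ancestors: {C, F}.
Among these, F is not an ancestor of any other common ancestor — it is the merge base.

F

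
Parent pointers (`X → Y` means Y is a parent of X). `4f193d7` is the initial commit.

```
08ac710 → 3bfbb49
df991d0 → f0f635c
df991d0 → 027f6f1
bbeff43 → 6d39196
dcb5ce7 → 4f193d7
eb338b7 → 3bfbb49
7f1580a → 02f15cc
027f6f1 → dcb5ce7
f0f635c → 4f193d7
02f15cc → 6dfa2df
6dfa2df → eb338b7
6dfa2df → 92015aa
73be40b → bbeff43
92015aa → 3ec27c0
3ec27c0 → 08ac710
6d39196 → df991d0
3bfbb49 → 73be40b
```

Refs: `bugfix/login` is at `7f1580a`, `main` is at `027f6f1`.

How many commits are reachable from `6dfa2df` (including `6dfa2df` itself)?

Walking parent pointers from 6dfa2df: reachable set = {027f6f1, 08ac710, 3bfbb49, 3ec27c0, 4f193d7, 6d39196, 6dfa2df, 73be40b, 92015aa, bbeff43, dcb5ce7, df991d0, eb338b7, f0f635c}.
That is 14 commits.

14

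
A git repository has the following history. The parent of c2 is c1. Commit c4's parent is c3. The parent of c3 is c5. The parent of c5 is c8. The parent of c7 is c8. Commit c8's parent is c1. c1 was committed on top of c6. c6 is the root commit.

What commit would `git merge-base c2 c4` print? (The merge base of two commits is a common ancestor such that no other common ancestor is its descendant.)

Ancestors of c2: {c1, c2, c6}.
Ancestors of c4: {c1, c3, c4, c5, c6, c8}.
Common ancestors: {c1, c6}.
Among these, c1 is not an ancestor of any other common ancestor — it is the merge base.

c1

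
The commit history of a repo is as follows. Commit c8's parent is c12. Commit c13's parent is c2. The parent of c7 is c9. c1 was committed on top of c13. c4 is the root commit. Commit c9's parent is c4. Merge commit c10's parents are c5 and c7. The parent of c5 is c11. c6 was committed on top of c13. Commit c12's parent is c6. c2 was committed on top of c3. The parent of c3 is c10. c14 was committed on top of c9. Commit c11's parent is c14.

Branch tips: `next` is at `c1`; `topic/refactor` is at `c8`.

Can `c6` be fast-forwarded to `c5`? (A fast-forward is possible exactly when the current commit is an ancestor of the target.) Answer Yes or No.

No

A fast-forward from c6 to c5 is possible iff c6 is an ancestor of c5.
Ancestors of c5: {c11, c14, c4, c5, c9}.
c6 is not among them, so fast-forward is not possible.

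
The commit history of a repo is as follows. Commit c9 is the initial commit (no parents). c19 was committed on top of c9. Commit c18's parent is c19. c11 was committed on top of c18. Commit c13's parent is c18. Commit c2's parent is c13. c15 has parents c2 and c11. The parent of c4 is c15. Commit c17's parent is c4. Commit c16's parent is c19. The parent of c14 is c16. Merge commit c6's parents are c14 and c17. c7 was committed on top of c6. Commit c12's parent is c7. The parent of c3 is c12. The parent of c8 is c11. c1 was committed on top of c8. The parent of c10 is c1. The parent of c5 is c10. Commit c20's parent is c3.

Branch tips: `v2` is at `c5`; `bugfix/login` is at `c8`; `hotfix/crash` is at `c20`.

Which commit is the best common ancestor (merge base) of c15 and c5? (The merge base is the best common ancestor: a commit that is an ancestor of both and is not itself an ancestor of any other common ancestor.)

c11

Ancestors of c15: {c11, c13, c15, c18, c19, c2, c9}.
Ancestors of c5: {c1, c10, c11, c18, c19, c5, c8, c9}.
Common ancestors: {c11, c18, c19, c9}.
Among these, c11 is not an ancestor of any other common ancestor — it is the merge base.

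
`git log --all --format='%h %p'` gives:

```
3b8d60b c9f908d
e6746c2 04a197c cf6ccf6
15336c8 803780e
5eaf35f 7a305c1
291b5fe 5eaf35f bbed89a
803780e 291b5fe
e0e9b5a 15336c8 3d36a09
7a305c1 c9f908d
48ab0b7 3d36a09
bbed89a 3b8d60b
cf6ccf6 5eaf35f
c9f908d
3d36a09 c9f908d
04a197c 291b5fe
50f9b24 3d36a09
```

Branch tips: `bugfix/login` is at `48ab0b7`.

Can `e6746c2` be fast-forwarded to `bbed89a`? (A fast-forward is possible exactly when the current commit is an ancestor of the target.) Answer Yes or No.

No

A fast-forward from e6746c2 to bbed89a is possible iff e6746c2 is an ancestor of bbed89a.
Ancestors of bbed89a: {3b8d60b, bbed89a, c9f908d}.
e6746c2 is not among them, so fast-forward is not possible.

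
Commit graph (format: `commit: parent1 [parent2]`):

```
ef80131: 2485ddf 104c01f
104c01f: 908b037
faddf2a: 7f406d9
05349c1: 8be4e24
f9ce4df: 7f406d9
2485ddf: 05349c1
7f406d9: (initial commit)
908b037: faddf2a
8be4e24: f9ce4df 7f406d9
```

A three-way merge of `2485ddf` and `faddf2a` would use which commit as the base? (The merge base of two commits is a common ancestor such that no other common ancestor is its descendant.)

Ancestors of 2485ddf: {05349c1, 2485ddf, 7f406d9, 8be4e24, f9ce4df}.
Ancestors of faddf2a: {7f406d9, faddf2a}.
Common ancestors: {7f406d9}.
The only common ancestor is 7f406d9, so it is the merge base.

7f406d9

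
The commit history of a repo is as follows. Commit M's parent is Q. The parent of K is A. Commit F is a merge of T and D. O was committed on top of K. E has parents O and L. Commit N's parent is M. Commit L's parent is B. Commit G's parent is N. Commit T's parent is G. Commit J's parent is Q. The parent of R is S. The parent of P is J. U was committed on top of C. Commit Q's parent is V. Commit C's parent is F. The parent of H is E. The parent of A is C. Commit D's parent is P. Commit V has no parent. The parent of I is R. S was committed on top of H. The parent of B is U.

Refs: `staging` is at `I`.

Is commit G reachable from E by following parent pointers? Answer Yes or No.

Ancestors of E (commits reachable by following parents): {A, B, C, D, E, F, G, J, K, L, M, N, O, P, Q, T, U, V}.
G is in that set, so it is an ancestor of E.

Yes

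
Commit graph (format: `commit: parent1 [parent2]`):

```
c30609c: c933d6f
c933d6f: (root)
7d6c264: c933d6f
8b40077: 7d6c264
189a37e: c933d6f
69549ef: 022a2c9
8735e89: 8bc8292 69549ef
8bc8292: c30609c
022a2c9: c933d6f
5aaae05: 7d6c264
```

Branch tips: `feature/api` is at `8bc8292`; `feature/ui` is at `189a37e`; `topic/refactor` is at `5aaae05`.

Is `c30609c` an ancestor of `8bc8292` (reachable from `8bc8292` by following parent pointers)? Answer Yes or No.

Ancestors of 8bc8292 (commits reachable by following parents): {8bc8292, c30609c, c933d6f}.
c30609c is in that set, so it is an ancestor of 8bc8292.

Yes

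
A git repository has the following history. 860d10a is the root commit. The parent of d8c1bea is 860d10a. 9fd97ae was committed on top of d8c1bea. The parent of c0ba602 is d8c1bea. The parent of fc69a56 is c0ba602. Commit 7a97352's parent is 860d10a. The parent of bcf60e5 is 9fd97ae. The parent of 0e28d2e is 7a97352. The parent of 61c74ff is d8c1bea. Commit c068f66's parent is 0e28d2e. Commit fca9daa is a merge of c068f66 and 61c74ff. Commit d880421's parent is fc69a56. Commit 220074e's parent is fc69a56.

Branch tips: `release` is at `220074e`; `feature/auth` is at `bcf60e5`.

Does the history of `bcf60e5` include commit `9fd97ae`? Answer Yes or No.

Yes

Ancestors of bcf60e5 (commits reachable by following parents): {860d10a, 9fd97ae, bcf60e5, d8c1bea}.
9fd97ae is in that set, so it is an ancestor of bcf60e5.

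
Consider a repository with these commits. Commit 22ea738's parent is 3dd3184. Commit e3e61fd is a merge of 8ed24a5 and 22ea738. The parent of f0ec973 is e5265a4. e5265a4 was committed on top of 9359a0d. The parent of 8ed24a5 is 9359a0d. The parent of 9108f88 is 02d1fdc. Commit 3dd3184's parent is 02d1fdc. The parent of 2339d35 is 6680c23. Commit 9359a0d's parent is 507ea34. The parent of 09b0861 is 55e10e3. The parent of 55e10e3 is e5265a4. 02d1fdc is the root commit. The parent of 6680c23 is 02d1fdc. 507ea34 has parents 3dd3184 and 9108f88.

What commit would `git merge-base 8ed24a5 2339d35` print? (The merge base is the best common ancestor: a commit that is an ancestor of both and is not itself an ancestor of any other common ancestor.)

02d1fdc

Ancestors of 8ed24a5: {02d1fdc, 3dd3184, 507ea34, 8ed24a5, 9108f88, 9359a0d}.
Ancestors of 2339d35: {02d1fdc, 2339d35, 6680c23}.
Common ancestors: {02d1fdc}.
The only common ancestor is 02d1fdc, so it is the merge base.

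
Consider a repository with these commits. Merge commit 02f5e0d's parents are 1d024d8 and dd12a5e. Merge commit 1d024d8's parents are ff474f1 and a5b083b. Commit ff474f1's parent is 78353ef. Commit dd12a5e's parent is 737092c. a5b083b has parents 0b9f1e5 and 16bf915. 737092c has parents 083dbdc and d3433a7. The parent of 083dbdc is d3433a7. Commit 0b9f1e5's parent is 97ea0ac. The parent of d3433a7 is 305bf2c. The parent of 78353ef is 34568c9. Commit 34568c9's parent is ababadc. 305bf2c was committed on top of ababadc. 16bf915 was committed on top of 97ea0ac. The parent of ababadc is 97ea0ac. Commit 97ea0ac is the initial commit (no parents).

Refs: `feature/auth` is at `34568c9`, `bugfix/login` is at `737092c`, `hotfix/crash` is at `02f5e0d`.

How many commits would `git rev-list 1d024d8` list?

9

Walking parent pointers from 1d024d8: reachable set = {0b9f1e5, 16bf915, 1d024d8, 34568c9, 78353ef, 97ea0ac, a5b083b, ababadc, ff474f1}.
That is 9 commits.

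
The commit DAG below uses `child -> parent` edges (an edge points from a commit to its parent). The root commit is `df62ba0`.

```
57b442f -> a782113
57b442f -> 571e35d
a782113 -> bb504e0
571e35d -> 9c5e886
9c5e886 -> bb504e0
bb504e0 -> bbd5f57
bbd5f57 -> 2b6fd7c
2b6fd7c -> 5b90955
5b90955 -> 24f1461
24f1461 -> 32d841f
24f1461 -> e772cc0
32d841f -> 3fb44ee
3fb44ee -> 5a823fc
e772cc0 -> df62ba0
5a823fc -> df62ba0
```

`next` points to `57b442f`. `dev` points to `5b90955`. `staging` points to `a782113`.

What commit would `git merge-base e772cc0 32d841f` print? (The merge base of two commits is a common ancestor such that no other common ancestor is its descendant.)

df62ba0

Ancestors of e772cc0: {df62ba0, e772cc0}.
Ancestors of 32d841f: {32d841f, 3fb44ee, 5a823fc, df62ba0}.
Common ancestors: {df62ba0}.
The only common ancestor is df62ba0, so it is the merge base.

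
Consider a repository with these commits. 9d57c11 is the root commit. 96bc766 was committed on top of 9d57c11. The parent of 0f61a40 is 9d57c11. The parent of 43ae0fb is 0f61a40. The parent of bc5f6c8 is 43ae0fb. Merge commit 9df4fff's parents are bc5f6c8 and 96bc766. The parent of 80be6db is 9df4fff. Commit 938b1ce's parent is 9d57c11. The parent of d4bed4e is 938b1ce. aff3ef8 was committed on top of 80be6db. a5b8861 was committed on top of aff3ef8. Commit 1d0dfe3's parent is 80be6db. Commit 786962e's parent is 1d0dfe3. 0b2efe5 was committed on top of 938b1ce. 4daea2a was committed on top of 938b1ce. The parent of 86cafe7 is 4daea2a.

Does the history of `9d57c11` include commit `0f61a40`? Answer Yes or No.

No

Ancestors of 9d57c11: {9d57c11}.
0f61a40 is not in that set, so it is not an ancestor of 9d57c11.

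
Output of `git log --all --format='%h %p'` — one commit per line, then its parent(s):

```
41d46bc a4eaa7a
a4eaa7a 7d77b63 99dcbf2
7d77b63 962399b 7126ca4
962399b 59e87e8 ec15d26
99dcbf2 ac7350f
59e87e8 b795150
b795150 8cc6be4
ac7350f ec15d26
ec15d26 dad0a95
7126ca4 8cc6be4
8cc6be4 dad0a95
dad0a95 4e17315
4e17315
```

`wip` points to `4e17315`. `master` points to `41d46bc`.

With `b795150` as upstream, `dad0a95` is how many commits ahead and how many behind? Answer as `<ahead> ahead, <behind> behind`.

0 ahead, 2 behind

Reachable from dad0a95: {4e17315, dad0a95}.
Reachable from b795150: {4e17315, 8cc6be4, b795150, dad0a95}.
Only in dad0a95's history (ahead): {} — 0.
Only in b795150's history (behind): {8cc6be4, b795150} — 2.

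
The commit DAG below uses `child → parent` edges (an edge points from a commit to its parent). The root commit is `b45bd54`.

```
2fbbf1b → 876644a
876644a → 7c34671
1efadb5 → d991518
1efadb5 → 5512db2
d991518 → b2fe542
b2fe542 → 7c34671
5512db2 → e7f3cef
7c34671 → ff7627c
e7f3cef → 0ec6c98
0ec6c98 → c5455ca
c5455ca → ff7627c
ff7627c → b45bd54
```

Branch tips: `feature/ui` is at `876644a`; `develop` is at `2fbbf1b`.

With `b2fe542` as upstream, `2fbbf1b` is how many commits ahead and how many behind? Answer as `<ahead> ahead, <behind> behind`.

Reachable from 2fbbf1b: {2fbbf1b, 7c34671, 876644a, b45bd54, ff7627c}.
Reachable from b2fe542: {7c34671, b2fe542, b45bd54, ff7627c}.
Only in 2fbbf1b's history (ahead): {2fbbf1b, 876644a} — 2.
Only in b2fe542's history (behind): {b2fe542} — 1.

2 ahead, 1 behind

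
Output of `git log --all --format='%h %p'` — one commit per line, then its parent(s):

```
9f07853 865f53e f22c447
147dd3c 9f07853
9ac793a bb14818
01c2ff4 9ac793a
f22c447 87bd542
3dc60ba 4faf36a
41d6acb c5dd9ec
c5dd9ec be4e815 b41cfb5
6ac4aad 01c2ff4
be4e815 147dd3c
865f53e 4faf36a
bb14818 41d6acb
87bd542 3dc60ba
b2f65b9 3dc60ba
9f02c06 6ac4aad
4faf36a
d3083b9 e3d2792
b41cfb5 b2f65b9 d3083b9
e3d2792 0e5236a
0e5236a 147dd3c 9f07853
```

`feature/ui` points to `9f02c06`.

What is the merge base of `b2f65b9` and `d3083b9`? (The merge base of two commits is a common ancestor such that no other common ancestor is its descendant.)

Ancestors of b2f65b9: {3dc60ba, 4faf36a, b2f65b9}.
Ancestors of d3083b9: {0e5236a, 147dd3c, 3dc60ba, 4faf36a, 865f53e, 87bd542, 9f07853, d3083b9, e3d2792, f22c447}.
Common ancestors: {3dc60ba, 4faf36a}.
Among these, 3dc60ba is not an ancestor of any other common ancestor — it is the merge base.

3dc60ba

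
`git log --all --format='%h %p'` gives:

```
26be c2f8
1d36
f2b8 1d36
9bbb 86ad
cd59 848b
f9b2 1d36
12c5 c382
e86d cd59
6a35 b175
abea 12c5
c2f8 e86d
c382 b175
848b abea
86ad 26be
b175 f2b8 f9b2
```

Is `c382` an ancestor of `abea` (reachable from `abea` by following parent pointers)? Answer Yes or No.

Ancestors of abea (commits reachable by following parents): {12c5, 1d36, abea, b175, c382, f2b8, f9b2}.
c382 is in that set, so it is an ancestor of abea.

Yes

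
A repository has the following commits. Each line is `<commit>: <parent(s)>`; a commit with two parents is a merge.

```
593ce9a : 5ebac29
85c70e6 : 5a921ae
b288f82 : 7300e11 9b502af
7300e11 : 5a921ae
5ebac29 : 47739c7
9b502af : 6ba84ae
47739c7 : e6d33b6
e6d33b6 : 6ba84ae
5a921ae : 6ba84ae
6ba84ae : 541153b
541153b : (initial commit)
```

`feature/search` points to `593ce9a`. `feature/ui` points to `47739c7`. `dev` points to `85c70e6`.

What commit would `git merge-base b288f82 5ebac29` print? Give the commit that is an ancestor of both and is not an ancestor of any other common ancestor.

Ancestors of b288f82: {541153b, 5a921ae, 6ba84ae, 7300e11, 9b502af, b288f82}.
Ancestors of 5ebac29: {47739c7, 541153b, 5ebac29, 6ba84ae, e6d33b6}.
Common ancestors: {541153b, 6ba84ae}.
Among these, 6ba84ae is not an ancestor of any other common ancestor — it is the merge base.

6ba84ae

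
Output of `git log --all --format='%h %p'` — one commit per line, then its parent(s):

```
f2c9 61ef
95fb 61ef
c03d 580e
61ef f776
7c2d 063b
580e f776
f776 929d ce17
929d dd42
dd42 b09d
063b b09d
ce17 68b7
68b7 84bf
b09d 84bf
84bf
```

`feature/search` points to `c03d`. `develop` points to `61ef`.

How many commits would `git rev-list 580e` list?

Walking parent pointers from 580e: reachable set = {580e, 68b7, 84bf, 929d, b09d, ce17, dd42, f776}.
That is 8 commits.

8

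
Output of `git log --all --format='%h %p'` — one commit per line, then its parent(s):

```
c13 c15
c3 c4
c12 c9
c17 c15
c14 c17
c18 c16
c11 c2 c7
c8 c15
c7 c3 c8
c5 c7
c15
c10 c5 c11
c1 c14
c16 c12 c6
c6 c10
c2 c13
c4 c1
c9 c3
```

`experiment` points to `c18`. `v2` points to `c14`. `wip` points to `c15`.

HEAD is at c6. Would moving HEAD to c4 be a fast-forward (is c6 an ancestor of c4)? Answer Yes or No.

No

A fast-forward from c6 to c4 is possible iff c6 is an ancestor of c4.
Ancestors of c4: {c1, c14, c15, c17, c4}.
c6 is not among them, so fast-forward is not possible.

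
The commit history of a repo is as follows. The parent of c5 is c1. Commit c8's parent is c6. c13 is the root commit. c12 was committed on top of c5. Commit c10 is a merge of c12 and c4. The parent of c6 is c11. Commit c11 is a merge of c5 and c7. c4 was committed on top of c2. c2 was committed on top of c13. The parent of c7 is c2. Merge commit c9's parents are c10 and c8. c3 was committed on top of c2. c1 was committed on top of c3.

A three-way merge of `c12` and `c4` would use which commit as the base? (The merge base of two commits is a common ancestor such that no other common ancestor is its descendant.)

Ancestors of c12: {c1, c12, c13, c2, c3, c5}.
Ancestors of c4: {c13, c2, c4}.
Common ancestors: {c13, c2}.
Among these, c2 is not an ancestor of any other common ancestor — it is the merge base.

c2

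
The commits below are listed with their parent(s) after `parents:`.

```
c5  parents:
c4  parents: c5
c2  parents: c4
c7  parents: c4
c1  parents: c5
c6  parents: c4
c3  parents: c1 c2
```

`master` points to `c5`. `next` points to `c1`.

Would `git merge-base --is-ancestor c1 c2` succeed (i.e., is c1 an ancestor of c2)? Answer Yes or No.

No

Ancestors of c2: {c2, c4, c5}.
c1 is not in that set, so it is not an ancestor of c2.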